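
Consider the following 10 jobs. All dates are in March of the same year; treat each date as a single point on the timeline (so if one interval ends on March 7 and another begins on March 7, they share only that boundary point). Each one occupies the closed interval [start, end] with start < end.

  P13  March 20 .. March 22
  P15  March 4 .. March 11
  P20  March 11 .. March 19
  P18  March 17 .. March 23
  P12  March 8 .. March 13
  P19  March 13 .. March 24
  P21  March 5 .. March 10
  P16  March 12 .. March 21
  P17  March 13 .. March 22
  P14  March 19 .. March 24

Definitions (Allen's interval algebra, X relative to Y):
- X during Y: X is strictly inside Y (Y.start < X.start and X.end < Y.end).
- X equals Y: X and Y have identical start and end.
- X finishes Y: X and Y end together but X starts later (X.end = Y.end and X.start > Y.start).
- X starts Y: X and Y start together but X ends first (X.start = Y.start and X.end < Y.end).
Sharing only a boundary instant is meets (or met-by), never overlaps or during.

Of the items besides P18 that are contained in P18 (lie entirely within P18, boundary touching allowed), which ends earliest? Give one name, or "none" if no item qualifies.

Target P18 = [March 17, March 23].
P12 [March 8, March 13] → before → excluded.
P13 [March 20, March 22] → during → candidate.
P14 [March 19, March 24] → overlapped-by → excluded.
P15 [March 4, March 11] → before → excluded.
P16 [March 12, March 21] → overlaps → excluded.
P17 [March 13, March 22] → overlaps → excluded.
P19 [March 13, March 24] → contains → excluded.
P20 [March 11, March 19] → overlaps → excluded.
P21 [March 5, March 10] → before → excluded.
Among candidates, earliest end is March 22 → P13.

P13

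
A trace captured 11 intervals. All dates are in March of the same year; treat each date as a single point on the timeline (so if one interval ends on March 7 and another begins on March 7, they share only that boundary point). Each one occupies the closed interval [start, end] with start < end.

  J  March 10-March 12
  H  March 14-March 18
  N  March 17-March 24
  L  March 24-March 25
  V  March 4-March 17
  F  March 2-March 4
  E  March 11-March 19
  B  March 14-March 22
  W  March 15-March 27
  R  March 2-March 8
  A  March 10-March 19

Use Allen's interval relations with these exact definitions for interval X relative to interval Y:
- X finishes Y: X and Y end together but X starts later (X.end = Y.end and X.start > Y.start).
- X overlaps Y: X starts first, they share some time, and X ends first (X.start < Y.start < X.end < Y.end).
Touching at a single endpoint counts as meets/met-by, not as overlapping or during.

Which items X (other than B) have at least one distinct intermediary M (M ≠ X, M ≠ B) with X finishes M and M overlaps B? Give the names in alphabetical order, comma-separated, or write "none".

Target B = [March 14, March 22].
Intermediaries M with M overlaps B: A, E, V.
Via A — items with X finishes A: E.
Via E — items with X finishes E: none.
Via V — items with X finishes V: none.
Union: E.

E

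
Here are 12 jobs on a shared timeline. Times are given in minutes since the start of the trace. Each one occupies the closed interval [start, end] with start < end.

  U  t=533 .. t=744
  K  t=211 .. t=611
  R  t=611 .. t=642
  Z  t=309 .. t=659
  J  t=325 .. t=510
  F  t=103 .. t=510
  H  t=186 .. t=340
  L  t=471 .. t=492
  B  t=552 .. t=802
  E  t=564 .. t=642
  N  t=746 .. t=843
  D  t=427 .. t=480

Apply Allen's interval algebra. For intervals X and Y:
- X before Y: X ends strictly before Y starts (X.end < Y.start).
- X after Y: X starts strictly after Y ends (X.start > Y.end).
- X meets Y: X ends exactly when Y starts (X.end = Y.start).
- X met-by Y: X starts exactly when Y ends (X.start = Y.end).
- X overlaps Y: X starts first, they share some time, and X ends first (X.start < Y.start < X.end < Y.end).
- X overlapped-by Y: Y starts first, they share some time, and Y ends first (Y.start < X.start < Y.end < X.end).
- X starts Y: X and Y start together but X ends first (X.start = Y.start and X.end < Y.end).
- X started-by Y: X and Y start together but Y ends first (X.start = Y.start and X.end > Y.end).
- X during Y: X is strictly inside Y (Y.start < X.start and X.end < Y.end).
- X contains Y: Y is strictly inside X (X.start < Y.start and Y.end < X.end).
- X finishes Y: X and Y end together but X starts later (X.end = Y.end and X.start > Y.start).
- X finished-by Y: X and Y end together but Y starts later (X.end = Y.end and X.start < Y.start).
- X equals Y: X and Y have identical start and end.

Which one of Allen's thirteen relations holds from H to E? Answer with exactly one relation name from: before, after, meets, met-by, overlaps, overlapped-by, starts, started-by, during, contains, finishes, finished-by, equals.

before

H = [t=186, t=340]; E = [t=564, t=642].
Compare endpoints: H.start < E.start, H.start < E.end, H.end < E.start, H.end < E.end.
That pattern is 'before'.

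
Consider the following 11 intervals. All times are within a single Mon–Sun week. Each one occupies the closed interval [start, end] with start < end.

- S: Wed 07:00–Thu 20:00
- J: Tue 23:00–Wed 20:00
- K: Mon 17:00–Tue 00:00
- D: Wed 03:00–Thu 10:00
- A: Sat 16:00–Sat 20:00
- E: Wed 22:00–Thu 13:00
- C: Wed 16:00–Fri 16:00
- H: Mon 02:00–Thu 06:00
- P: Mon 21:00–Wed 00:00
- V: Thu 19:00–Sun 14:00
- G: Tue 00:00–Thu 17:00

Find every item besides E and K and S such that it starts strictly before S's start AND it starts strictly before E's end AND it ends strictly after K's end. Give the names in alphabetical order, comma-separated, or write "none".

D, G, H, J, P

Conditions: its start is strictly before S's start (X.start < Wed 07:00) AND its start is strictly before E's end (X.start < Thu 13:00) AND its end is strictly after K's end (X.end > Tue 00:00).
A: start Sat 16:00 < Wed 07:00? ✗; start Sat 16:00 < Thu 13:00? ✗; end Sat 20:00 > Tue 00:00? ✓ → no.
C: start Wed 16:00 < Wed 07:00? ✗; start Wed 16:00 < Thu 13:00? ✓; end Fri 16:00 > Tue 00:00? ✓ → no.
D: start Wed 03:00 < Wed 07:00? ✓; start Wed 03:00 < Thu 13:00? ✓; end Thu 10:00 > Tue 00:00? ✓ → yes.
G: start Tue 00:00 < Wed 07:00? ✓; start Tue 00:00 < Thu 13:00? ✓; end Thu 17:00 > Tue 00:00? ✓ → yes.
H: start Mon 02:00 < Wed 07:00? ✓; start Mon 02:00 < Thu 13:00? ✓; end Thu 06:00 > Tue 00:00? ✓ → yes.
J: start Tue 23:00 < Wed 07:00? ✓; start Tue 23:00 < Thu 13:00? ✓; end Wed 20:00 > Tue 00:00? ✓ → yes.
P: start Mon 21:00 < Wed 07:00? ✓; start Mon 21:00 < Thu 13:00? ✓; end Wed 00:00 > Tue 00:00? ✓ → yes.
V: start Thu 19:00 < Wed 07:00? ✗; start Thu 19:00 < Thu 13:00? ✗; end Sun 14:00 > Tue 00:00? ✓ → no.
Result: D, G, H, J, P.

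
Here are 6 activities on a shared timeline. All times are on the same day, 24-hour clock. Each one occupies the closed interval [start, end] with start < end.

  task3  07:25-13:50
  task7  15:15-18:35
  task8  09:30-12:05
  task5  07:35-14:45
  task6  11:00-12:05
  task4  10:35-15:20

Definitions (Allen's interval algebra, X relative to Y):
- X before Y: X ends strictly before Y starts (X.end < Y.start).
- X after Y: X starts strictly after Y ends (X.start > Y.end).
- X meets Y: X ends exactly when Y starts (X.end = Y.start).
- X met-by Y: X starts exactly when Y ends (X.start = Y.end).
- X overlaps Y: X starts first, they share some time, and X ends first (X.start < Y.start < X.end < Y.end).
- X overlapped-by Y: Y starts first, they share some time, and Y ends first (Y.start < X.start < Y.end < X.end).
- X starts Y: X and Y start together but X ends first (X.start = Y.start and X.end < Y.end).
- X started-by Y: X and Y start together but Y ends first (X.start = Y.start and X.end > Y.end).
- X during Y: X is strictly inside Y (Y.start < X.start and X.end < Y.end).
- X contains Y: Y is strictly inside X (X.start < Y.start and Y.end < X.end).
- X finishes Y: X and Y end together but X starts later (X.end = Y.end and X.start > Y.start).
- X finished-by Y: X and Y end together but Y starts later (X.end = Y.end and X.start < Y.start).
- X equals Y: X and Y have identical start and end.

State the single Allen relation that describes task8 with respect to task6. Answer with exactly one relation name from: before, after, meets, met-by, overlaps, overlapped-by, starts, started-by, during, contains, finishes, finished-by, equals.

finished-by

task8 = [09:30, 12:05]; task6 = [11:00, 12:05].
Compare endpoints: task8.start < task6.start, task8.start < task6.end, task8.end > task6.start, task8.end = task6.end.
That pattern is 'finished-by'.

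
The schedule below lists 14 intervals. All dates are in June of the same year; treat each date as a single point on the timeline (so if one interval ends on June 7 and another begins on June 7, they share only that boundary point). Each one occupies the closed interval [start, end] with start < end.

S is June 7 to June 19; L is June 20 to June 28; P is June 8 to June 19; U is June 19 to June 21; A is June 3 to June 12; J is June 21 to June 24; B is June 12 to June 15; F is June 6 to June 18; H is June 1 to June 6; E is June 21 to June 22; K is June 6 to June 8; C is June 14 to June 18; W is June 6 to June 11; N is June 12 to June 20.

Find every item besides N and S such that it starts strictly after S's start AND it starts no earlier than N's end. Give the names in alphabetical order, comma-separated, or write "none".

E, J, L

Conditions: its start is strictly after S's start (X.start > June 7) AND its start is no earlier than N's end (X.start >= June 20).
A: start June 3 > June 7? ✗; start June 3 >= June 20? ✗ → no.
B: start June 12 > June 7? ✓; start June 12 >= June 20? ✗ → no.
C: start June 14 > June 7? ✓; start June 14 >= June 20? ✗ → no.
E: start June 21 > June 7? ✓; start June 21 >= June 20? ✓ → yes.
F: start June 6 > June 7? ✗; start June 6 >= June 20? ✗ → no.
H: start June 1 > June 7? ✗; start June 1 >= June 20? ✗ → no.
J: start June 21 > June 7? ✓; start June 21 >= June 20? ✓ → yes.
K: start June 6 > June 7? ✗; start June 6 >= June 20? ✗ → no.
L: start June 20 > June 7? ✓; start June 20 >= June 20? ✓ → yes.
P: start June 8 > June 7? ✓; start June 8 >= June 20? ✗ → no.
U: start June 19 > June 7? ✓; start June 19 >= June 20? ✗ → no.
W: start June 6 > June 7? ✗; start June 6 >= June 20? ✗ → no.
Result: E, J, L.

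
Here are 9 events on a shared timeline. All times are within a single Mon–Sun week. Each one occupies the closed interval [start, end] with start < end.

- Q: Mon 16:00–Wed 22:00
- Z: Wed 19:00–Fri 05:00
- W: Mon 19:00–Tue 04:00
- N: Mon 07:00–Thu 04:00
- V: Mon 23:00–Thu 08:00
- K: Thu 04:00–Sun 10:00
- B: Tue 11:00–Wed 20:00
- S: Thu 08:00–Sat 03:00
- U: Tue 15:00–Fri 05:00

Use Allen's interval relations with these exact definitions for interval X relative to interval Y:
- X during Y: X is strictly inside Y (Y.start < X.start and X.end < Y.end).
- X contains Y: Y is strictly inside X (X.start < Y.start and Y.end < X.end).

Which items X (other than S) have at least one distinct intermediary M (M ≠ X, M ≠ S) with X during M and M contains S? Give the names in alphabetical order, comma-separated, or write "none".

Target S = [Thu 08:00, Sat 03:00].
Intermediaries M with M contains S: K.
Via K — items with X during K: none.
Union: none.

none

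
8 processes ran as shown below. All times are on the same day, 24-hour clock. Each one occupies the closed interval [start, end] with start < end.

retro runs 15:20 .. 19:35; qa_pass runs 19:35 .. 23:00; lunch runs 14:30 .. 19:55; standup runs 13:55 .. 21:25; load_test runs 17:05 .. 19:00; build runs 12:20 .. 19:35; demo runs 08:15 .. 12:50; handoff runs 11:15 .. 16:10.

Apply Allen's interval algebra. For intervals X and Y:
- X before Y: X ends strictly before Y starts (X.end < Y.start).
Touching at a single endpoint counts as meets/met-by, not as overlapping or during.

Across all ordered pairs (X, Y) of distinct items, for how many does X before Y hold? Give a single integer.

Checking all 56 ordered pairs for relation 'before'; matching pairs in alphabetical order:
(demo, load_test): demo before load_test ✓
(demo, lunch): demo before lunch ✓
(demo, qa_pass): demo before qa_pass ✓
(demo, retro): demo before retro ✓
(demo, standup): demo before standup ✓
(handoff, load_test): handoff before load_test ✓
(handoff, qa_pass): handoff before qa_pass ✓
(load_test, qa_pass): load_test before qa_pass ✓
Count: 8.

8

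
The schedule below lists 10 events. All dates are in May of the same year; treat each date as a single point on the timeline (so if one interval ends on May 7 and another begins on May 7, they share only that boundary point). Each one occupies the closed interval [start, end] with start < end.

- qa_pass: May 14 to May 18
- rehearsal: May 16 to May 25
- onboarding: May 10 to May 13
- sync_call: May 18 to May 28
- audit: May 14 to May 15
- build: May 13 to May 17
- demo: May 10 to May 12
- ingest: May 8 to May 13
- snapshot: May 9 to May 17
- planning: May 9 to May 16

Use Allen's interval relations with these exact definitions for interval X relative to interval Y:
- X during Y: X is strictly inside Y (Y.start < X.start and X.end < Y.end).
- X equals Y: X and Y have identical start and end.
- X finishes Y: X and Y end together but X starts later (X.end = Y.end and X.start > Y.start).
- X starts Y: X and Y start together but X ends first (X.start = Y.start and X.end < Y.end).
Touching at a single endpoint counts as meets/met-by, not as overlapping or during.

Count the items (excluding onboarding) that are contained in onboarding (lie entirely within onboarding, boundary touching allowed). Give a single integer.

Target onboarding = [May 10, May 13].
audit [May 14, May 15] → after → no.
build [May 13, May 17] → met-by → no.
demo [May 10, May 12] → starts → counts.
ingest [May 8, May 13] → finished-by → no.
planning [May 9, May 16] → contains → no.
qa_pass [May 14, May 18] → after → no.
rehearsal [May 16, May 25] → after → no.
snapshot [May 9, May 17] → contains → no.
sync_call [May 18, May 28] → after → no.
Total: 1.

1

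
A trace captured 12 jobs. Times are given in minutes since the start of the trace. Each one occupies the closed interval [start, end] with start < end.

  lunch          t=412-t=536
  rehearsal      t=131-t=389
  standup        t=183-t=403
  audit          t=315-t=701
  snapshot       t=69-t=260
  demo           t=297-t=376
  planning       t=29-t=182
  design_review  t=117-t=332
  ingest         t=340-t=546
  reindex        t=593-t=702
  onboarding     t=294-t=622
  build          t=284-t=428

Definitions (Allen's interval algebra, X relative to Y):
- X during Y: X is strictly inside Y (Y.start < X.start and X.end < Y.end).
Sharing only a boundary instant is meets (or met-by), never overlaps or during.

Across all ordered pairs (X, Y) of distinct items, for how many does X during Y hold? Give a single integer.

Checking all 132 ordered pairs for relation 'during'; matching pairs in alphabetical order:
(demo, build): demo during build ✓
(demo, onboarding): demo during onboarding ✓
(demo, rehearsal): demo during rehearsal ✓
(demo, standup): demo during standup ✓
(ingest, audit): ingest during audit ✓
(ingest, onboarding): ingest during onboarding ✓
(lunch, audit): lunch during audit ✓
(lunch, ingest): lunch during ingest ✓
(lunch, onboarding): lunch during onboarding ✓
Count: 9.

9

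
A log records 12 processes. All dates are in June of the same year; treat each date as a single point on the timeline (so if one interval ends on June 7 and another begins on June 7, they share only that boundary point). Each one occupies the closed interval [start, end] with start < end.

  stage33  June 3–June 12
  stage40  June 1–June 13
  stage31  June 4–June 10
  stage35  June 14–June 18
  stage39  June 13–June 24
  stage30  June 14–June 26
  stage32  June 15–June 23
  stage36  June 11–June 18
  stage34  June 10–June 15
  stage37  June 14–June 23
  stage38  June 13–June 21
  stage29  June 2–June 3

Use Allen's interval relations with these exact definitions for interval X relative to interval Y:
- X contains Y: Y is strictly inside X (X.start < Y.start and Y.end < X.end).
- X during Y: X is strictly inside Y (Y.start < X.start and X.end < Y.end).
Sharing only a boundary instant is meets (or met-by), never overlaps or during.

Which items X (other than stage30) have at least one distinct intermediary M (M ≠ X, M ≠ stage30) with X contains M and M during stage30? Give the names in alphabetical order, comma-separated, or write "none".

stage39

Target stage30 = [June 14, June 26].
Intermediaries M with M during stage30: stage32.
Via stage32 — items with X contains stage32: stage39.
Union: stage39.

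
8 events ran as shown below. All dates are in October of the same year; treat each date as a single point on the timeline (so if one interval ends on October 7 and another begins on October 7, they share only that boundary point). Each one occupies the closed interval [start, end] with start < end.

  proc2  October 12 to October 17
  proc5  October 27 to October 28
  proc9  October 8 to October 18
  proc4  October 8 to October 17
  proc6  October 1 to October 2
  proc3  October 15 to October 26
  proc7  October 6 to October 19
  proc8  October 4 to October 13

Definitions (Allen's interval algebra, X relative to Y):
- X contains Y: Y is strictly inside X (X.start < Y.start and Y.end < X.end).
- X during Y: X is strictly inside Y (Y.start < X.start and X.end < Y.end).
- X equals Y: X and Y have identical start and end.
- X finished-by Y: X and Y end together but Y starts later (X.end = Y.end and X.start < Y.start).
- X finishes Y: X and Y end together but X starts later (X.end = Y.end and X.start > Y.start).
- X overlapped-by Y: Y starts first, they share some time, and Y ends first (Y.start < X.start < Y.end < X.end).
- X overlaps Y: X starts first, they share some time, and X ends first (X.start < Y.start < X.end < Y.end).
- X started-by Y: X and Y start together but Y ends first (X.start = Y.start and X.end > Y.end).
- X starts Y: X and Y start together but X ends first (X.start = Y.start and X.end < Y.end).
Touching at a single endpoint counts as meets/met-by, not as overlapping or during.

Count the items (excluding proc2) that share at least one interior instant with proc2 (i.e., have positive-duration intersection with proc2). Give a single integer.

Target proc2 = [October 12, October 17].
proc3 [October 15, October 26] → overlapped-by → counts.
proc4 [October 8, October 17] → finished-by → counts.
proc5 [October 27, October 28] → after → no.
proc6 [October 1, October 2] → before → no.
proc7 [October 6, October 19] → contains → counts.
proc8 [October 4, October 13] → overlaps → counts.
proc9 [October 8, October 18] → contains → counts.
Total: 5.

5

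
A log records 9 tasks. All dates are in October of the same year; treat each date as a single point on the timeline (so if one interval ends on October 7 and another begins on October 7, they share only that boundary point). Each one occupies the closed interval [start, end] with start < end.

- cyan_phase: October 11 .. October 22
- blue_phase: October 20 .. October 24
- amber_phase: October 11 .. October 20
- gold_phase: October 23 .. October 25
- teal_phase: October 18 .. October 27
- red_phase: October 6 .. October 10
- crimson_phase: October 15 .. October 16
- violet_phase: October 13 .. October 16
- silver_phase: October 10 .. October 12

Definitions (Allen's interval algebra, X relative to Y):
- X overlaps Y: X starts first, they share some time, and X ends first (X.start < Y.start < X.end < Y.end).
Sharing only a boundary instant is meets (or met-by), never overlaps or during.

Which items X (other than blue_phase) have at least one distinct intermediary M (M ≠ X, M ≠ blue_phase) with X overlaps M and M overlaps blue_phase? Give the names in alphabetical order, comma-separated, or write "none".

Target blue_phase = [October 20, October 24].
Intermediaries M with M overlaps blue_phase: cyan_phase.
Via cyan_phase — items with X overlaps cyan_phase: silver_phase.
Union: silver_phase.

silver_phase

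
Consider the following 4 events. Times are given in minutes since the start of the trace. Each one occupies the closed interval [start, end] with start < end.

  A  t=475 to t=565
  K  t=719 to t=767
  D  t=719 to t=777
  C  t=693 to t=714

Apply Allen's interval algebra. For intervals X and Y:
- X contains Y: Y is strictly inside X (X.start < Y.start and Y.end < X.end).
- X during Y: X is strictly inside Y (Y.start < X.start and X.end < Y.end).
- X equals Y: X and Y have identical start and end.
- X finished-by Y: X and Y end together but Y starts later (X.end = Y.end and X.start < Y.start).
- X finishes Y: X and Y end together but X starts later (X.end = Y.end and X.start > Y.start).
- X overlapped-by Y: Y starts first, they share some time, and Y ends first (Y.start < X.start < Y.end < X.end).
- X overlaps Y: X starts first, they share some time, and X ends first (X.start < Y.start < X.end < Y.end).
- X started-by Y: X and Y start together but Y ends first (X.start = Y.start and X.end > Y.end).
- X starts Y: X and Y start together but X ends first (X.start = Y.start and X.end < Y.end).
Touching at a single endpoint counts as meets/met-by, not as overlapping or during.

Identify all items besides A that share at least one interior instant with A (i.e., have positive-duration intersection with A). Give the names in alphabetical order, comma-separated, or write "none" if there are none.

none

Target A = [t=475, t=565].
C [t=693, t=714] → after → no.
D [t=719, t=777] → after → no.
K [t=719, t=767] → after → no.
Result: none.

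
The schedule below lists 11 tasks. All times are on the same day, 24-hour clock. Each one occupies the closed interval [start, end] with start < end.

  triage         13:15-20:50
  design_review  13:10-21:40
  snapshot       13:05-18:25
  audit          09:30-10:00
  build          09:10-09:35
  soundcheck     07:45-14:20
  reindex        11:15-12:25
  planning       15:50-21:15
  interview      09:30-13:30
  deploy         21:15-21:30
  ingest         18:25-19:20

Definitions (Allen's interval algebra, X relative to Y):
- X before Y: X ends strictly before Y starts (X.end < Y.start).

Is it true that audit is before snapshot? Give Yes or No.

audit = [09:30, 10:00], snapshot = [13:05, 18:25].
Actual relation of audit to snapshot: before.
Asked whether 'before' holds → Yes.

Yes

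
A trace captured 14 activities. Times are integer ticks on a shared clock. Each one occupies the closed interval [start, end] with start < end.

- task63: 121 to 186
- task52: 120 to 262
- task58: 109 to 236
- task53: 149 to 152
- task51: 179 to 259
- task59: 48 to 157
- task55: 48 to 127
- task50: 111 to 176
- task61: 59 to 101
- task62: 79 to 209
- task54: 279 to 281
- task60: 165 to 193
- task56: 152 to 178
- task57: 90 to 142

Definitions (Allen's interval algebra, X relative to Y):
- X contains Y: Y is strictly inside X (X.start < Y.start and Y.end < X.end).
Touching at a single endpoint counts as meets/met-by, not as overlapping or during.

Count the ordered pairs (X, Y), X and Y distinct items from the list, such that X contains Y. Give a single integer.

23

Checking all 182 ordered pairs for relation 'contains'; matching pairs in alphabetical order:
(task50, task53): task50 contains task53 ✓
(task52, task51): task52 contains task51 ✓
(task52, task53): task52 contains task53 ✓
(task52, task56): task52 contains task56 ✓
(task52, task60): task52 contains task60 ✓
(task52, task63): task52 contains task63 ✓
(task55, task61): task55 contains task61 ✓
(task58, task50): task58 contains task50 ✓
(task58, task53): task58 contains task53 ✓
(task58, task56): task58 contains task56 ✓
(task58, task60): task58 contains task60 ✓
(task58, task63): task58 contains task63 ✓
(task59, task53): task59 contains task53 ✓
(task59, task57): task59 contains task57 ✓
(task59, task61): task59 contains task61 ✓
(task62, task50): task62 contains task50 ✓
(task62, task53): task62 contains task53 ✓
(task62, task56): task62 contains task56 ✓
(task62, task57): task62 contains task57 ✓
(task62, task60): task62 contains task60 ✓
(task62, task63): task62 contains task63 ✓
(task63, task53): task63 contains task53 ✓
(task63, task56): task63 contains task56 ✓
Count: 23.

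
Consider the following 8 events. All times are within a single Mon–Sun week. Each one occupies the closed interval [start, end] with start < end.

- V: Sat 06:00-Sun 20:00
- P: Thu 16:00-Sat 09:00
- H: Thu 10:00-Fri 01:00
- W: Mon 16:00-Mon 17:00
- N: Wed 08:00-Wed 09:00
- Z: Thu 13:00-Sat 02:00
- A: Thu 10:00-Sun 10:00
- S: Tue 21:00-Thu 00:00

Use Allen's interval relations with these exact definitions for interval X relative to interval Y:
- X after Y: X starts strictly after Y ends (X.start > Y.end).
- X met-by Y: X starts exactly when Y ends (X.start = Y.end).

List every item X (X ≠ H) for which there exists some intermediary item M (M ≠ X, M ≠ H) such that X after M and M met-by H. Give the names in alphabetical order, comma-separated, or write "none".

Target H = [Thu 10:00, Fri 01:00].
Intermediaries M with M met-by H: none.
Union: none.

none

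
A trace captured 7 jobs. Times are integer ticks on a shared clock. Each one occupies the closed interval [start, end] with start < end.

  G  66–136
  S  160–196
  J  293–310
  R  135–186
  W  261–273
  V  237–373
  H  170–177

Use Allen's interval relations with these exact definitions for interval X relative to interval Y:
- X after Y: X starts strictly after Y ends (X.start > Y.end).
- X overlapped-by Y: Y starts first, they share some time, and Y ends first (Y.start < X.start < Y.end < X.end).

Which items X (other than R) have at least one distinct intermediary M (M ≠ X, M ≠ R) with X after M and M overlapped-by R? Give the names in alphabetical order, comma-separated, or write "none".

Target R = [135, 186].
Intermediaries M with M overlapped-by R: S.
Via S — items with X after S: J, V, W.
Union: J, V, W.

J, V, W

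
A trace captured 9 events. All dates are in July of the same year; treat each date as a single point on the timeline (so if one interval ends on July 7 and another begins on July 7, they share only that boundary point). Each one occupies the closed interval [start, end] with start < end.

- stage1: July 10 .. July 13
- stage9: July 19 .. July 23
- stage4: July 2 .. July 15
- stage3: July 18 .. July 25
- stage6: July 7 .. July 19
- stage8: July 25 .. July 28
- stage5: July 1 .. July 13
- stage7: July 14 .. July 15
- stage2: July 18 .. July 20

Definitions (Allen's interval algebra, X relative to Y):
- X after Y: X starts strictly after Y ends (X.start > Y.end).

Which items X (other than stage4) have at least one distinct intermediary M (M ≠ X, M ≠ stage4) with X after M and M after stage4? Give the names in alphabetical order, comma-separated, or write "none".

stage8

Target stage4 = [July 2, July 15].
Intermediaries M with M after stage4: stage2, stage3, stage8, stage9.
Via stage2 — items with X after stage2: stage8.
Via stage3 — items with X after stage3: none.
Via stage8 — items with X after stage8: none.
Via stage9 — items with X after stage9: stage8.
Union: stage8.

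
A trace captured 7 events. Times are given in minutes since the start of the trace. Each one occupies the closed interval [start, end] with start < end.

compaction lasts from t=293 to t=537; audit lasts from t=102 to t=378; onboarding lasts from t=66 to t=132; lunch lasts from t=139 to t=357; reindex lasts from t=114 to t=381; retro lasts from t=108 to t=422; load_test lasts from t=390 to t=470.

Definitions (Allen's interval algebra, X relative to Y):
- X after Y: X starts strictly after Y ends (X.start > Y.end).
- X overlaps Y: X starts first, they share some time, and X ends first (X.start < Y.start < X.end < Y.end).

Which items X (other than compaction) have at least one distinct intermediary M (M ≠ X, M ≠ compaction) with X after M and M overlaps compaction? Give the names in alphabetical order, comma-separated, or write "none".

Target compaction = [t=293, t=537].
Intermediaries M with M overlaps compaction: audit, lunch, reindex, retro.
Via audit — items with X after audit: load_test.
Via lunch — items with X after lunch: load_test.
Via reindex — items with X after reindex: load_test.
Via retro — items with X after retro: none.
Union: load_test.

load_test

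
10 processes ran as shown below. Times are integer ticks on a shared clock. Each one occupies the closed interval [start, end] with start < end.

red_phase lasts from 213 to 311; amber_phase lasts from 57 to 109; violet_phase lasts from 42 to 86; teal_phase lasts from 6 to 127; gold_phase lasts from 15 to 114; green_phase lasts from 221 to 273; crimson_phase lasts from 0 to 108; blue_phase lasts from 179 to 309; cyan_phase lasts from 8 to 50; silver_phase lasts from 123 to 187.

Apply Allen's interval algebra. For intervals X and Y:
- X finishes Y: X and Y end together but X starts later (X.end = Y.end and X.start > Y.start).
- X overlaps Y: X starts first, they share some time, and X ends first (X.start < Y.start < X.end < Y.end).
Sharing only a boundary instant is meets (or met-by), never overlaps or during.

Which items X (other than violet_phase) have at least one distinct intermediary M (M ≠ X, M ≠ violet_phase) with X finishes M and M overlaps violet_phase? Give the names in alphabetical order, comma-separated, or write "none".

Target violet_phase = [42, 86].
Intermediaries M with M overlaps violet_phase: cyan_phase.
Via cyan_phase — items with X finishes cyan_phase: none.
Union: none.

none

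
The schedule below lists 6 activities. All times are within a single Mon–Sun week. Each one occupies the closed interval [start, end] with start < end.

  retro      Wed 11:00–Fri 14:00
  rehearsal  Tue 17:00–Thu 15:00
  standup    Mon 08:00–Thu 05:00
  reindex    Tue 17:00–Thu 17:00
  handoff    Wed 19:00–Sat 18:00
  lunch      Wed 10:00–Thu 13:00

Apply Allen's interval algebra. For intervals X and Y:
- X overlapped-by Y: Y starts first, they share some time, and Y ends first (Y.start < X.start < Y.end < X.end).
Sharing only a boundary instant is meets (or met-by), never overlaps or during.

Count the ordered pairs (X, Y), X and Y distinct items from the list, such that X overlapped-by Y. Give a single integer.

Checking all 30 ordered pairs for relation 'overlapped-by'; matching pairs in alphabetical order:
(handoff, lunch): handoff overlapped-by lunch ✓
(handoff, rehearsal): handoff overlapped-by rehearsal ✓
(handoff, reindex): handoff overlapped-by reindex ✓
(handoff, retro): handoff overlapped-by retro ✓
(handoff, standup): handoff overlapped-by standup ✓
(lunch, standup): lunch overlapped-by standup ✓
(rehearsal, standup): rehearsal overlapped-by standup ✓
(reindex, standup): reindex overlapped-by standup ✓
(retro, lunch): retro overlapped-by lunch ✓
(retro, rehearsal): retro overlapped-by rehearsal ✓
(retro, reindex): retro overlapped-by reindex ✓
(retro, standup): retro overlapped-by standup ✓
Count: 12.

12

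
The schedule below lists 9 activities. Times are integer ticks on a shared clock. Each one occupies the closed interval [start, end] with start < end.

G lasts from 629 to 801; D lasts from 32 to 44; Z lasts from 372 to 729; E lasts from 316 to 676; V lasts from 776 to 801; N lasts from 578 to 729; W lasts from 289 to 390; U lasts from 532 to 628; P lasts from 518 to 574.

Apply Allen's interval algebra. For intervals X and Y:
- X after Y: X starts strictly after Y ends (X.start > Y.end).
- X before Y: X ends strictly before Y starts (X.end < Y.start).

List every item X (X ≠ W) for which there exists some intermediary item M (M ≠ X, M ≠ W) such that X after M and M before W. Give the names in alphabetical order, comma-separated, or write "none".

E, G, N, P, U, V, Z

Target W = [289, 390].
Intermediaries M with M before W: D.
Via D — items with X after D: E, G, N, P, U, V, Z.
Union: E, G, N, P, U, V, Z.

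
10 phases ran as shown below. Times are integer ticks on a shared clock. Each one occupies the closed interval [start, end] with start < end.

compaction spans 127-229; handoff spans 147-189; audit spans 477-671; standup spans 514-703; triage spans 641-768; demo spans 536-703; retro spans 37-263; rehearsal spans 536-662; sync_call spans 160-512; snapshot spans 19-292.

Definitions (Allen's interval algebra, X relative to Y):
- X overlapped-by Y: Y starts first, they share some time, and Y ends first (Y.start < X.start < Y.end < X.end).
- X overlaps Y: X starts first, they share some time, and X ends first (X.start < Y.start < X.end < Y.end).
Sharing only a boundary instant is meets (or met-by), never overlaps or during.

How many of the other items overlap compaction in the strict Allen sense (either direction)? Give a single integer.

Target compaction = [127, 229].
audit [477, 671] → after → no.
demo [536, 703] → after → no.
handoff [147, 189] → during → no.
rehearsal [536, 662] → after → no.
retro [37, 263] → contains → no.
snapshot [19, 292] → contains → no.
standup [514, 703] → after → no.
sync_call [160, 512] → overlapped-by → counts.
triage [641, 768] → after → no.
Total: 1.

1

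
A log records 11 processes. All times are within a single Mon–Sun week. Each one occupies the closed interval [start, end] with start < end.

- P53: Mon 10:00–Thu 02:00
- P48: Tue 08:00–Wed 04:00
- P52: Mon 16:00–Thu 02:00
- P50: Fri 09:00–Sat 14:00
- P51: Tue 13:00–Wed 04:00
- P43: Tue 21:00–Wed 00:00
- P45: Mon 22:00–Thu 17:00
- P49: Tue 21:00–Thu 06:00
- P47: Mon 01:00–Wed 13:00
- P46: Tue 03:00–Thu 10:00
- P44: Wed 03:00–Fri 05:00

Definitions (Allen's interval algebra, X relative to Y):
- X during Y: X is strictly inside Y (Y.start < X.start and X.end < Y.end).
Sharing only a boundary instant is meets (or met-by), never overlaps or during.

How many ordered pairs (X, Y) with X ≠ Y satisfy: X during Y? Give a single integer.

20

Checking all 110 ordered pairs for relation 'during'; matching pairs in alphabetical order:
(P43, P45): P43 during P45 ✓
(P43, P46): P43 during P46 ✓
(P43, P47): P43 during P47 ✓
(P43, P48): P43 during P48 ✓
(P43, P51): P43 during P51 ✓
(P43, P52): P43 during P52 ✓
(P43, P53): P43 during P53 ✓
(P46, P45): P46 during P45 ✓
(P48, P45): P48 during P45 ✓
(P48, P46): P48 during P46 ✓
(P48, P47): P48 during P47 ✓
(P48, P52): P48 during P52 ✓
(P48, P53): P48 during P53 ✓
(P49, P45): P49 during P45 ✓
(P49, P46): P49 during P46 ✓
(P51, P45): P51 during P45 ✓
(P51, P46): P51 during P46 ✓
(P51, P47): P51 during P47 ✓
(P51, P52): P51 during P52 ✓
(P51, P53): P51 during P53 ✓
Count: 20.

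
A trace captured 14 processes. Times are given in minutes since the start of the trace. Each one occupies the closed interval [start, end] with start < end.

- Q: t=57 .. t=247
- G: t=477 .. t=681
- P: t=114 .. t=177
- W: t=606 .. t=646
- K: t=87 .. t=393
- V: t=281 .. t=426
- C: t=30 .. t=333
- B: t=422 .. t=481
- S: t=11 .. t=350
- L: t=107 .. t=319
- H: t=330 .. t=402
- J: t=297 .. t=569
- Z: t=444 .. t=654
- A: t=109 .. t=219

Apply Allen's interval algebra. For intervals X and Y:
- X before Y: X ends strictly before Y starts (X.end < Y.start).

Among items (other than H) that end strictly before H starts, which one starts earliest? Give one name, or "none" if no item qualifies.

Target H = [t=330, t=402].
A [t=109, t=219] → before → candidate.
B [t=422, t=481] → after → excluded.
C [t=30, t=333] → overlaps → excluded.
G [t=477, t=681] → after → excluded.
J [t=297, t=569] → contains → excluded.
K [t=87, t=393] → overlaps → excluded.
L [t=107, t=319] → before → candidate.
P [t=114, t=177] → before → candidate.
Q [t=57, t=247] → before → candidate.
S [t=11, t=350] → overlaps → excluded.
V [t=281, t=426] → contains → excluded.
W [t=606, t=646] → after → excluded.
Z [t=444, t=654] → after → excluded.
Among candidates, earliest start is t=57 → Q.

Q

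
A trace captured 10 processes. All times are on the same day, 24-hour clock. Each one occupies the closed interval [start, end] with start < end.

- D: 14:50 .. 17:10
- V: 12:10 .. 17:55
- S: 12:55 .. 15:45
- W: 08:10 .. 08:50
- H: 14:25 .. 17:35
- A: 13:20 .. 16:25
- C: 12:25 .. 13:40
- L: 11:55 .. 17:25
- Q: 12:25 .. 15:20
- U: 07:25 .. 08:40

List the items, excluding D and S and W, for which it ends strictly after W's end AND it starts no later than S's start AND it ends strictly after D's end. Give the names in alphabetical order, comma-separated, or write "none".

Conditions: its end is strictly after W's end (X.end > 08:50) AND its start is no later than S's start (X.start <= 12:55) AND its end is strictly after D's end (X.end > 17:10).
A: end 16:25 > 08:50? ✓; start 13:20 <= 12:55? ✗; end 16:25 > 17:10? ✗ → no.
C: end 13:40 > 08:50? ✓; start 12:25 <= 12:55? ✓; end 13:40 > 17:10? ✗ → no.
H: end 17:35 > 08:50? ✓; start 14:25 <= 12:55? ✗; end 17:35 > 17:10? ✓ → no.
L: end 17:25 > 08:50? ✓; start 11:55 <= 12:55? ✓; end 17:25 > 17:10? ✓ → yes.
Q: end 15:20 > 08:50? ✓; start 12:25 <= 12:55? ✓; end 15:20 > 17:10? ✗ → no.
U: end 08:40 > 08:50? ✗; start 07:25 <= 12:55? ✓; end 08:40 > 17:10? ✗ → no.
V: end 17:55 > 08:50? ✓; start 12:10 <= 12:55? ✓; end 17:55 > 17:10? ✓ → yes.
Result: L, V.

L, V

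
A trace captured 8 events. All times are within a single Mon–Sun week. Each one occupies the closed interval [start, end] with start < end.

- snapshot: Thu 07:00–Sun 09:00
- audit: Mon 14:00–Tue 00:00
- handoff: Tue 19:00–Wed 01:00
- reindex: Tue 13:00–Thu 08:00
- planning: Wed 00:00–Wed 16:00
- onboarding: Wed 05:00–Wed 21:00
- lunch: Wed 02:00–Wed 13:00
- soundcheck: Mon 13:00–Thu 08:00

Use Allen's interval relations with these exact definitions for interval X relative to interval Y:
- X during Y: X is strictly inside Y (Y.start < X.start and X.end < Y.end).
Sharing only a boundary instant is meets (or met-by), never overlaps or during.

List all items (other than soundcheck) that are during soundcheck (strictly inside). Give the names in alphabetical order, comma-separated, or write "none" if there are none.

Target soundcheck = [Mon 13:00, Thu 08:00].
audit [Mon 14:00, Tue 00:00] → during → yes.
handoff [Tue 19:00, Wed 01:00] → during → yes.
lunch [Wed 02:00, Wed 13:00] → during → yes.
onboarding [Wed 05:00, Wed 21:00] → during → yes.
planning [Wed 00:00, Wed 16:00] → during → yes.
reindex [Tue 13:00, Thu 08:00] → finishes → no.
snapshot [Thu 07:00, Sun 09:00] → overlapped-by → no.
Result: audit, handoff, lunch, onboarding, planning.

audit, handoff, lunch, onboarding, planning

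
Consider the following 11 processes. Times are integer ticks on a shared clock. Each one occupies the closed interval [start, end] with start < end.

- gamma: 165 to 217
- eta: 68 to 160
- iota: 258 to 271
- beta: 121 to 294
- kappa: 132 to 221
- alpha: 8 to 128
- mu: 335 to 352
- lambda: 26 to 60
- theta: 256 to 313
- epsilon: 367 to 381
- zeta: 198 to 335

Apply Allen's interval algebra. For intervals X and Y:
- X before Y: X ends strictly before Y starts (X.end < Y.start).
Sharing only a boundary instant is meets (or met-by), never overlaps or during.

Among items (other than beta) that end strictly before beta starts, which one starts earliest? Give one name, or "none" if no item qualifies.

lambda

Target beta = [121, 294].
alpha [8, 128] → overlaps → excluded.
epsilon [367, 381] → after → excluded.
eta [68, 160] → overlaps → excluded.
gamma [165, 217] → during → excluded.
iota [258, 271] → during → excluded.
kappa [132, 221] → during → excluded.
lambda [26, 60] → before → candidate.
mu [335, 352] → after → excluded.
theta [256, 313] → overlapped-by → excluded.
zeta [198, 335] → overlapped-by → excluded.
Among candidates, earliest start is 26 → lambda.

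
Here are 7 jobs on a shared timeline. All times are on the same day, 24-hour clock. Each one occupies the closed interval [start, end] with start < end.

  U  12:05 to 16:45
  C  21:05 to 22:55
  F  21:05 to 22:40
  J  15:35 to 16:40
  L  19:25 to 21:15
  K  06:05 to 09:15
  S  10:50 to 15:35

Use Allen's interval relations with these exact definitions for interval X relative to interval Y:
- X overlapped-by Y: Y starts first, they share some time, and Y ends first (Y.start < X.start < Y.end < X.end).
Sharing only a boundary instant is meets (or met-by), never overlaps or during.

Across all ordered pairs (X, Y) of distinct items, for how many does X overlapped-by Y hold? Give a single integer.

3

Checking all 42 ordered pairs for relation 'overlapped-by'; matching pairs in alphabetical order:
(C, L): C overlapped-by L ✓
(F, L): F overlapped-by L ✓
(U, S): U overlapped-by S ✓
Count: 3.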